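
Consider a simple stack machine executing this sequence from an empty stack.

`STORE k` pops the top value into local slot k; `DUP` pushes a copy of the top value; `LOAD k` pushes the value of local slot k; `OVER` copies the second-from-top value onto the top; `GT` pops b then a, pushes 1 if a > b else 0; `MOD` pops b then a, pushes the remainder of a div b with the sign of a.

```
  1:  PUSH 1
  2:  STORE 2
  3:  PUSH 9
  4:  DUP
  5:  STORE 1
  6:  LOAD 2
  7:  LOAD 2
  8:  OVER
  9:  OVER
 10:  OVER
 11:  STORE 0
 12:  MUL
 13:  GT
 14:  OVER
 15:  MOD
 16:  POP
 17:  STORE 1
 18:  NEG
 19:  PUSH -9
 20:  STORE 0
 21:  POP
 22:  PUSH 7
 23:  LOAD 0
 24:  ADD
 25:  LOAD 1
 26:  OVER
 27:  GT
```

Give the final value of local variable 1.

PUSH 1  → [1]
STORE 2 → []
PUSH 9  → [9]
DUP     → [9, 9]
STORE 1 → [9]
LOAD 2  → [9, 1]
LOAD 2  → [9, 1, 1]
OVER    → [9, 1, 1, 1]
OVER    → [9, 1, 1, 1, 1]
OVER    → [9, 1, 1, 1, 1, 1]
STORE 0 → [9, 1, 1, 1, 1]
MUL     → [9, 1, 1, 1]
GT      → [9, 1, 0]
OVER    → [9, 1, 0, 1]
MOD     → [9, 1, 0]
POP     → [9, 1]
STORE 1 → [9]
NEG     → [-9]
PUSH -9 → [-9, -9]
STORE 0 → [-9]
POP     → []
PUSH 7  → [7]
LOAD 0  → [7, -9]
ADD     → [-2]
LOAD 1  → [-2, 1]
OVER    → [-2, 1, -2]
GT      → [-2, 1]

1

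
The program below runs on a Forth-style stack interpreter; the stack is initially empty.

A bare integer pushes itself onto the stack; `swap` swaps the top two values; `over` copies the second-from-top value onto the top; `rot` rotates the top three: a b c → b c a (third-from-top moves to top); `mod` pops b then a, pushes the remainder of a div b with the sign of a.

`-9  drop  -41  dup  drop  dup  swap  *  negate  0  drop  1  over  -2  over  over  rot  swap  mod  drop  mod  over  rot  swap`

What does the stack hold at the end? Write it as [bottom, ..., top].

-9      [-9]
drop    []
-41     [-41]
dup     [-41, -41]
drop    [-41]
dup     [-41, -41]
swap    [-41, -41]
*       [1681]
negate  [-1681]
0       [-1681, 0]
drop    [-1681]
1       [-1681, 1]
over    [-1681, 1, -1681]
-2      [-1681, 1, -1681, -2]
over    [-1681, 1, -1681, -2, -1681]
over    [-1681, 1, -1681, -2, -1681, -2]
rot     [-1681, 1, -1681, -1681, -2, -2]
swap    [-1681, 1, -1681, -1681, -2, -2]
mod     [-1681, 1, -1681, -1681, 0]
drop    [-1681, 1, -1681, -1681]
mod     [-1681, 1, 0]
over    [-1681, 1, 0, 1]
rot     [-1681, 0, 1, 1]
swap    [-1681, 0, 1, 1]

[-1681, 0, 1, 1]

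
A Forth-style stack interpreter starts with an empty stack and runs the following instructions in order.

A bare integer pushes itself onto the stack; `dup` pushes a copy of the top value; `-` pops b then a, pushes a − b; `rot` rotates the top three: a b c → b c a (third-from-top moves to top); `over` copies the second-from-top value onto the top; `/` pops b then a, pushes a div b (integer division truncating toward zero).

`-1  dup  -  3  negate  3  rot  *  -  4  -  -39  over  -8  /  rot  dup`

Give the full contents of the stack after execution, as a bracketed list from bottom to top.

-1     : -1
dup    : -1 -1
-      : 0
3      : 0 3
negate : 0 -3
3      : 0 -3 3
rot    : -3 3 0
*      : -3 0
-      : -3
4      : -3 4
-      : -7
-39    : -7 -39
over   : -7 -39 -7
-8     : -7 -39 -7 -8
/      : -7 -39 0
rot    : -39 0 -7
dup    : -39 0 -7 -7

[-39, 0, -7, -7]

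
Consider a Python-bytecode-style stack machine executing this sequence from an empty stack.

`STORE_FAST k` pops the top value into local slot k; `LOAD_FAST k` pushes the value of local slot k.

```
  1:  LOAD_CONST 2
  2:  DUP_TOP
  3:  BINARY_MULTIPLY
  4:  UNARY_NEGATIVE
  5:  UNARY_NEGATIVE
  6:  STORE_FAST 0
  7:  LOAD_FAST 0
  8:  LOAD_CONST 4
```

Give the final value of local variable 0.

LOAD_CONST 2    → [2]
DUP_TOP         → [2, 2]
BINARY_MULTIPLY → [4]
UNARY_NEGATIVE  → [-4]
UNARY_NEGATIVE  → [4]
STORE_FAST 0    → []
LOAD_FAST 0     → [4]
LOAD_CONST 4    → [4, 4]

4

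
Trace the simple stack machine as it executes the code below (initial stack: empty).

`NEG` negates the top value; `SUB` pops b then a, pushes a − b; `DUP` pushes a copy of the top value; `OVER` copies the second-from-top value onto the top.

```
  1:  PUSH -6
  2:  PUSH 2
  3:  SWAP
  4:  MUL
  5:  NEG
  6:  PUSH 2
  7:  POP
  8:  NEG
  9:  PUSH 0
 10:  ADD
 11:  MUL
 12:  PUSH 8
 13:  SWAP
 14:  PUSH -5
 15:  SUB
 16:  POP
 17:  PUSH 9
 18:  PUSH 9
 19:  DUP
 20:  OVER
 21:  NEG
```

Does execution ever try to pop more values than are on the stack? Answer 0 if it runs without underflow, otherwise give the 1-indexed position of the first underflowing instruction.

PUSH -6 : -6
PUSH 2  : -6 2
SWAP    : 2 -6
MUL     : -12
NEG     : 12
PUSH 2  : 12 2
POP     : 12
NEG     : -12
PUSH 0  : -12 0
ADD     : -12
MUL  — needs 2 operands, stack has 1 → underflow

11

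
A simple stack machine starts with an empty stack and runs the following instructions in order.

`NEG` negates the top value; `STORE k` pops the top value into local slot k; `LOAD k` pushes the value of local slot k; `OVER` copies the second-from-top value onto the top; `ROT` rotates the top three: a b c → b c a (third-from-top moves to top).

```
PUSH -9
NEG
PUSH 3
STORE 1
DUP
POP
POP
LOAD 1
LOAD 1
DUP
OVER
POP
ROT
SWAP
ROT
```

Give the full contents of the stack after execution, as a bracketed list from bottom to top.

PUSH -9 -> [-9]
NEG     -> [9]
PUSH 3  -> [9, 3]
STORE 1 -> [9]
DUP     -> [9, 9]
POP     -> [9]
POP     -> []
LOAD 1  -> [3]
LOAD 1  -> [3, 3]
DUP     -> [3, 3, 3]
OVER    -> [3, 3, 3, 3]
POP     -> [3, 3, 3]
ROT     -> [3, 3, 3]
SWAP    -> [3, 3, 3]
ROT     -> [3, 3, 3]

[3, 3, 3]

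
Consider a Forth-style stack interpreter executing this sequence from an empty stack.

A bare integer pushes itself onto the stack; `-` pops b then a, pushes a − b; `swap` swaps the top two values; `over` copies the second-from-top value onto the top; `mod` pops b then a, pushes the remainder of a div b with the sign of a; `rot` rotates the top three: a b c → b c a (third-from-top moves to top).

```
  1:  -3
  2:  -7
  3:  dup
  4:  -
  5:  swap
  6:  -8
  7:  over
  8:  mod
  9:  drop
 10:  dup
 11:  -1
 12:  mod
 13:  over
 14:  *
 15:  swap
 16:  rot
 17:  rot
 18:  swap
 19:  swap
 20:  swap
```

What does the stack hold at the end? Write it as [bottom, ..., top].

[-3, 0, 0]

-3   → -3
-7   → -3 -7
dup  → -3 -7 -7
-    → -3 0
swap → 0 -3
-8   → 0 -3 -8
over → 0 -3 -8 -3
mod  → 0 -3 -2
drop → 0 -3
dup  → 0 -3 -3
-1   → 0 -3 -3 -1
mod  → 0 -3 0
over → 0 -3 0 -3
*    → 0 -3 0
swap → 0 0 -3
rot  → 0 -3 0
rot  → -3 0 0
swap → -3 0 0
swap → -3 0 0
swap → -3 0 0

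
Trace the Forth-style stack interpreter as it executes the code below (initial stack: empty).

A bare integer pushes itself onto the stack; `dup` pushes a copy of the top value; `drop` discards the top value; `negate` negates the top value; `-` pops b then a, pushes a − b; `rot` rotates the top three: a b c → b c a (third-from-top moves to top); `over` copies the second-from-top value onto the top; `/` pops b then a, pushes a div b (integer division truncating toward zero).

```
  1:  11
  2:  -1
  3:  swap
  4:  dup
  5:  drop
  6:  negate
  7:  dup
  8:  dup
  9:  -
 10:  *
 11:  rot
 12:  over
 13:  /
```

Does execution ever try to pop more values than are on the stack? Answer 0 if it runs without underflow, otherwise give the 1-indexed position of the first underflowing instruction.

11     : [11]
-1     : [11, -1]
swap   : [-1, 11]
dup    : [-1, 11, 11]
drop   : [-1, 11]
negate : [-1, -11]
dup    : [-1, -11, -11]
dup    : [-1, -11, -11, -11]
-      : [-1, -11, 0]
*      : [-1, 0]
rot  — needs 3 operands, stack has 2 → underflow

11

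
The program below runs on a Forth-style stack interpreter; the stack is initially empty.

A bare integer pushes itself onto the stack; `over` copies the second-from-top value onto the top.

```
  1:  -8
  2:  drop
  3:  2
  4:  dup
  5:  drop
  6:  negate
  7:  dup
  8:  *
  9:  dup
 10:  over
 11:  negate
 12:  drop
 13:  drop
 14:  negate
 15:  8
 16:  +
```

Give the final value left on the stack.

4

-8      -8
drop    (empty)
2       2
dup     2 2
drop    2
negate  -2
dup     -2 -2
*       4
dup     4 4
over    4 4 4
negate  4 4 -4
drop    4 4
drop    4
negate  -4
8       -4 8
+       4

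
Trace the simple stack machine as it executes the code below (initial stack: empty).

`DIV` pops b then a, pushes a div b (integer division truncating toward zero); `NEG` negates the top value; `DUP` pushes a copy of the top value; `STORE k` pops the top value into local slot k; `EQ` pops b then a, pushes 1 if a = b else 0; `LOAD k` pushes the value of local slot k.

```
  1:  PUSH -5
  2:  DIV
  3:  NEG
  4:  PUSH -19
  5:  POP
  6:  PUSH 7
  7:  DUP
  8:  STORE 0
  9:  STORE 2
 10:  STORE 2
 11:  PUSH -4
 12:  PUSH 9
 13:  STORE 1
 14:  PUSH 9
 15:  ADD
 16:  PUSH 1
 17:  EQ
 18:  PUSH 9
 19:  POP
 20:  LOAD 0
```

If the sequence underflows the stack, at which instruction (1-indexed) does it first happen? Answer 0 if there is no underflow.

PUSH -5  -5
DIV  — needs 2 operands, stack has 1 → underflow

2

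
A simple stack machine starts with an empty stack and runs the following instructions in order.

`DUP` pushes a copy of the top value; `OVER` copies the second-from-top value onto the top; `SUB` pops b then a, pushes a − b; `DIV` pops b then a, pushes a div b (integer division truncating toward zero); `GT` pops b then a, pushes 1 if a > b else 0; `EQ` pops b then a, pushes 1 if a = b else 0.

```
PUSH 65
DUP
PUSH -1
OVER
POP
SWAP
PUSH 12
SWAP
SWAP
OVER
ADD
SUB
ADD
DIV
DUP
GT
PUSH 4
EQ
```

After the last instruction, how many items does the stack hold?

1

PUSH 65 -> 65
DUP     -> 65 65
PUSH -1 -> 65 65 -1
OVER    -> 65 65 -1 65
POP     -> 65 65 -1
SWAP    -> 65 -1 65
PUSH 12 -> 65 -1 65 12
SWAP    -> 65 -1 12 65
SWAP    -> 65 -1 65 12
OVER    -> 65 -1 65 12 65
ADD     -> 65 -1 65 77
SUB     -> 65 -1 -12
ADD     -> 65 -13
DIV     -> -5
DUP     -> -5 -5
GT      -> 0
PUSH 4  -> 0 4
EQ      -> 0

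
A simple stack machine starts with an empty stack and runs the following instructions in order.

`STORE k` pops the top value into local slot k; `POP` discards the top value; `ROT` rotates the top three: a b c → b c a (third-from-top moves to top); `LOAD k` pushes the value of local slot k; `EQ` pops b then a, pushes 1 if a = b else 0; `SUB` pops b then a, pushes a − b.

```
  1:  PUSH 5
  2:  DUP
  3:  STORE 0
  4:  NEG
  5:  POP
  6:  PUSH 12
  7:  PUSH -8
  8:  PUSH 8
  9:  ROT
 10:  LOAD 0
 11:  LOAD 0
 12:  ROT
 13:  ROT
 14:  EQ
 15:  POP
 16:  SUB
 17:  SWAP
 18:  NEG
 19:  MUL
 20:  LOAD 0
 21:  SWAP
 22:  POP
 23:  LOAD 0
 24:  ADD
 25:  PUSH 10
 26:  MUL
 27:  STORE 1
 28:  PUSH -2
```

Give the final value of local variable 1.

PUSH 5  : [5]
DUP     : [5, 5]
STORE 0 : [5]
NEG     : [-5]
POP     : []
PUSH 12 : [12]
PUSH -8 : [12, -8]
PUSH 8  : [12, -8, 8]
ROT     : [-8, 8, 12]
LOAD 0  : [-8, 8, 12, 5]
LOAD 0  : [-8, 8, 12, 5, 5]
ROT     : [-8, 8, 5, 5, 12]
ROT     : [-8, 8, 5, 12, 5]
EQ      : [-8, 8, 5, 0]
POP     : [-8, 8, 5]
SUB     : [-8, 3]
SWAP    : [3, -8]
NEG     : [3, 8]
MUL     : [24]
LOAD 0  : [24, 5]
SWAP    : [5, 24]
POP     : [5]
LOAD 0  : [5, 5]
ADD     : [10]
PUSH 10 : [10, 10]
MUL     : [100]
STORE 1 : []
PUSH -2 : [-2]

100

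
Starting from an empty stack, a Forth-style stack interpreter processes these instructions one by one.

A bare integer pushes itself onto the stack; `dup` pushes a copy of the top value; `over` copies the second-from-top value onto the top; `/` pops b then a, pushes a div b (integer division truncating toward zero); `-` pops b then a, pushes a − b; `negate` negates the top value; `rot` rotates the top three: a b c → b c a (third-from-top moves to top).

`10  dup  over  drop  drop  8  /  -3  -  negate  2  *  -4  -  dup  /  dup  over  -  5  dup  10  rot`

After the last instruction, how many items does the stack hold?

10      10
dup     10 10
over    10 10 10
drop    10 10
drop    10
8       10 8
/       1
-3      1 -3
-       4
negate  -4
2       -4 2
*       -8
-4      -8 -4
-       -4
dup     -4 -4
/       1
dup     1 1
over    1 1 1
-       1 0
5       1 0 5
dup     1 0 5 5
10      1 0 5 5 10
rot     1 0 5 10 5

5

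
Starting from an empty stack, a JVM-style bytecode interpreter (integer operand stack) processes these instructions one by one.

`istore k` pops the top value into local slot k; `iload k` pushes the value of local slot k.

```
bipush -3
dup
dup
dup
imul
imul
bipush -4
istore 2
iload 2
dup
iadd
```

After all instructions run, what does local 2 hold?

-4

bipush -3 : [-3]
dup       : [-3, -3]
dup       : [-3, -3, -3]
dup       : [-3, -3, -3, -3]
imul      : [-3, -3, 9]
imul      : [-3, -27]
bipush -4 : [-3, -27, -4]
istore 2  : [-3, -27]
iload 2   : [-3, -27, -4]
dup       : [-3, -27, -4, -4]
iadd      : [-3, -27, -8]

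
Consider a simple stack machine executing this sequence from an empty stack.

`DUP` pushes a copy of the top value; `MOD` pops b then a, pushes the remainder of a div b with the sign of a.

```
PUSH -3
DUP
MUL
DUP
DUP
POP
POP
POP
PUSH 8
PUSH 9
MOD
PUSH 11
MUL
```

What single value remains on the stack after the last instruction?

PUSH -3 -> -3
DUP     -> -3 -3
MUL     -> 9
DUP     -> 9 9
DUP     -> 9 9 9
POP     -> 9 9
POP     -> 9
POP     -> (empty)
PUSH 8  -> 8
PUSH 9  -> 8 9
MOD     -> 8
PUSH 11 -> 8 11
MUL     -> 88

88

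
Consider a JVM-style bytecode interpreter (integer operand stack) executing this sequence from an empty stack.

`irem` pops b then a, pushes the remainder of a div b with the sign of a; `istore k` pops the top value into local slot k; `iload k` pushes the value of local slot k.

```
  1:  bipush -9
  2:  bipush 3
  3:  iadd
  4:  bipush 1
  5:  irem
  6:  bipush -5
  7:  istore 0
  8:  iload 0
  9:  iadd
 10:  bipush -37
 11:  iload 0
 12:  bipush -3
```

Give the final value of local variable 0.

-5

bipush -9   -9
bipush 3    -9 3
iadd        -6
bipush 1    -6 1
irem        0
bipush -5   0 -5
istore 0    0
iload 0     0 -5
iadd        -5
bipush -37  -5 -37
iload 0     -5 -37 -5
bipush -3   -5 -37 -5 -3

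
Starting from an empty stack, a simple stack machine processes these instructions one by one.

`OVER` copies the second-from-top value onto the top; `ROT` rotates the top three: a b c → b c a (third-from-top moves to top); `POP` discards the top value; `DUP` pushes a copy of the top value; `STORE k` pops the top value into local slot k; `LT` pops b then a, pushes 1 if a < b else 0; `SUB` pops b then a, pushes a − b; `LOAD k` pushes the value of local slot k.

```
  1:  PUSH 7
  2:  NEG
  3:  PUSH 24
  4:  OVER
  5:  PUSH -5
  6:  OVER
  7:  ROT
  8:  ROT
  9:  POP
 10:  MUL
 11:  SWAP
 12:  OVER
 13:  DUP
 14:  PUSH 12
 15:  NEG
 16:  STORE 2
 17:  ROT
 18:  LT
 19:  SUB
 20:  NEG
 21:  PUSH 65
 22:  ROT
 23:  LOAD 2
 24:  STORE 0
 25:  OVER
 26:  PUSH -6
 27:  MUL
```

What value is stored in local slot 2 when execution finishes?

PUSH 7   7
NEG      -7
PUSH 24  -7 24
OVER     -7 24 -7
PUSH -5  -7 24 -7 -5
OVER     -7 24 -7 -5 -7
ROT      -7 24 -5 -7 -7
ROT      -7 24 -7 -7 -5
POP      -7 24 -7 -7
MUL      -7 24 49
SWAP     -7 49 24
OVER     -7 49 24 49
DUP      -7 49 24 49 49
PUSH 12  -7 49 24 49 49 12
NEG      -7 49 24 49 49 -12
STORE 2  -7 49 24 49 49
ROT      -7 49 49 49 24
LT       -7 49 49 0
SUB      -7 49 49
NEG      -7 49 -49
PUSH 65  -7 49 -49 65
ROT      -7 -49 65 49
LOAD 2   -7 -49 65 49 -12
STORE 0  -7 -49 65 49
OVER     -7 -49 65 49 65
PUSH -6  -7 -49 65 49 65 -6
MUL      -7 -49 65 49 -390

-12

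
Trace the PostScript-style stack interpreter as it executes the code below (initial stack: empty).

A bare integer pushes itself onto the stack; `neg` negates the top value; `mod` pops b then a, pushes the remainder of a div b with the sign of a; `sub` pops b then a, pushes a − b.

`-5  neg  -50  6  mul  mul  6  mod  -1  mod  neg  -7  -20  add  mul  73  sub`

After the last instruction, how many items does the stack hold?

-5  -> [-5]
neg -> [5]
-50 -> [5, -50]
6   -> [5, -50, 6]
mul -> [5, -300]
mul -> [-1500]
6   -> [-1500, 6]
mod -> [0]
-1  -> [0, -1]
mod -> [0]
neg -> [0]
-7  -> [0, -7]
-20 -> [0, -7, -20]
add -> [0, -27]
mul -> [0]
73  -> [0, 73]
sub -> [-73]

1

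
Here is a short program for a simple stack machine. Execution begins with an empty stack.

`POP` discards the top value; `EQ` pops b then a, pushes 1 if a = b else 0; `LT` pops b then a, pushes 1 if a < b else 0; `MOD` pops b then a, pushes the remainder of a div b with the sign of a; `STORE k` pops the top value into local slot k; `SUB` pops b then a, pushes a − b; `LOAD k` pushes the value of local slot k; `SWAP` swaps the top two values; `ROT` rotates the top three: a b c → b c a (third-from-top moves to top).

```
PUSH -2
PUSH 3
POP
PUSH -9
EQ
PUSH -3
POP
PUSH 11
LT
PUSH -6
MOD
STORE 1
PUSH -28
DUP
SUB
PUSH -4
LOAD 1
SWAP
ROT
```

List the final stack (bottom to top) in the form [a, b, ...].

[1, -4, 0]

PUSH -2   [-2]
PUSH 3    [-2, 3]
POP       [-2]
PUSH -9   [-2, -9]
EQ        [0]
PUSH -3   [0, -3]
POP       [0]
PUSH 11   [0, 11]
LT        [1]
PUSH -6   [1, -6]
MOD       [1]
STORE 1   []
PUSH -28  [-28]
DUP       [-28, -28]
SUB       [0]
PUSH -4   [0, -4]
LOAD 1    [0, -4, 1]
SWAP      [0, 1, -4]
ROT       [1, -4, 0]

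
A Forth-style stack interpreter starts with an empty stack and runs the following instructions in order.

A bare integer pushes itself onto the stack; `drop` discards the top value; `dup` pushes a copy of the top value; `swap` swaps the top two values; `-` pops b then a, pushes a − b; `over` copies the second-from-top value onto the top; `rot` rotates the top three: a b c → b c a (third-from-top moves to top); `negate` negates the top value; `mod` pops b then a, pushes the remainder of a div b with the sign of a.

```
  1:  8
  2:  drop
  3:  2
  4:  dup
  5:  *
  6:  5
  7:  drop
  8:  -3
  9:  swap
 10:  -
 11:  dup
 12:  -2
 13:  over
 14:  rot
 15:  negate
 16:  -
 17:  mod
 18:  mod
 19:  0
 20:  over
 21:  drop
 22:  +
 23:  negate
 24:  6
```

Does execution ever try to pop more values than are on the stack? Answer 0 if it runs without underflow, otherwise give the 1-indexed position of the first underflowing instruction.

0

8      : [8]
drop   : []
2      : [2]
dup    : [2, 2]
*      : [4]
5      : [4, 5]
drop   : [4]
-3     : [4, -3]
swap   : [-3, 4]
-      : [-7]
dup    : [-7, -7]
-2     : [-7, -7, -2]
over   : [-7, -7, -2, -7]
rot    : [-7, -2, -7, -7]
negate : [-7, -2, -7, 7]
-      : [-7, -2, -14]
mod    : [-7, -2]
mod    : [-1]
0      : [-1, 0]
over   : [-1, 0, -1]
drop   : [-1, 0]
+      : [-1]
negate : [1]
6      : [1, 6]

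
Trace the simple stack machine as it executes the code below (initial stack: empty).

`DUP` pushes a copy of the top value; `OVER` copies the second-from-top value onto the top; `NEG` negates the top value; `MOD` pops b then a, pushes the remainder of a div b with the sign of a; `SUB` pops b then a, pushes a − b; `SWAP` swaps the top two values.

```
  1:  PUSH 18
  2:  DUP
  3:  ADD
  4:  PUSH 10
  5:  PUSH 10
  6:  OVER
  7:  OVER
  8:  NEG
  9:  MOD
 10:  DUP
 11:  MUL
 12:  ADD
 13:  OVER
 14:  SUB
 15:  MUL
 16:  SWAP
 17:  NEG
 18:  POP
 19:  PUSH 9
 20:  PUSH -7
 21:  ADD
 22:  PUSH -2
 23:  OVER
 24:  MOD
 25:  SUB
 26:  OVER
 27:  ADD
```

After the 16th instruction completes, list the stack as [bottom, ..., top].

PUSH 18 → 18
DUP     → 18 18
ADD     → 36
PUSH 10 → 36 10
PUSH 10 → 36 10 10
OVER    → 36 10 10 10
OVER    → 36 10 10 10 10
NEG     → 36 10 10 10 -10
MOD     → 36 10 10 0
DUP     → 36 10 10 0 0
MUL     → 36 10 10 0
ADD     → 36 10 10
OVER    → 36 10 10 10
SUB     → 36 10 0
MUL     → 36 0
SWAP    → 0 36

[0, 36]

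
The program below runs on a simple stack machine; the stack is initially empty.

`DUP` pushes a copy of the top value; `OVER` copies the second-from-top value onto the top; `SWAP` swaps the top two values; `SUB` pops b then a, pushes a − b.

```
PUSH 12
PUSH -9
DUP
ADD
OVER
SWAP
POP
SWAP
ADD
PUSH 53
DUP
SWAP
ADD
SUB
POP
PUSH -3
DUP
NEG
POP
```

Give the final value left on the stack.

PUSH 12 → 12
PUSH -9 → 12 -9
DUP     → 12 -9 -9
ADD     → 12 -18
OVER    → 12 -18 12
SWAP    → 12 12 -18
POP     → 12 12
SWAP    → 12 12
ADD     → 24
PUSH 53 → 24 53
DUP     → 24 53 53
SWAP    → 24 53 53
ADD     → 24 106
SUB     → -82
POP     → (empty)
PUSH -3 → -3
DUP     → -3 -3
NEG     → -3 3
POP     → -3

-3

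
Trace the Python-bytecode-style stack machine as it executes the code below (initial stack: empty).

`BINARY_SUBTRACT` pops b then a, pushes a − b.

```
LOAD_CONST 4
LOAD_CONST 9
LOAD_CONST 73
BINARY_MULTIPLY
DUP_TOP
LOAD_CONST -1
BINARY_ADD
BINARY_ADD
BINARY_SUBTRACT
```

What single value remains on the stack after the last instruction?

-1309

LOAD_CONST 4    -> [4]
LOAD_CONST 9    -> [4, 9]
LOAD_CONST 73   -> [4, 9, 73]
BINARY_MULTIPLY -> [4, 657]
DUP_TOP         -> [4, 657, 657]
LOAD_CONST -1   -> [4, 657, 657, -1]
BINARY_ADD      -> [4, 657, 656]
BINARY_ADD      -> [4, 1313]
BINARY_SUBTRACT -> [-1309]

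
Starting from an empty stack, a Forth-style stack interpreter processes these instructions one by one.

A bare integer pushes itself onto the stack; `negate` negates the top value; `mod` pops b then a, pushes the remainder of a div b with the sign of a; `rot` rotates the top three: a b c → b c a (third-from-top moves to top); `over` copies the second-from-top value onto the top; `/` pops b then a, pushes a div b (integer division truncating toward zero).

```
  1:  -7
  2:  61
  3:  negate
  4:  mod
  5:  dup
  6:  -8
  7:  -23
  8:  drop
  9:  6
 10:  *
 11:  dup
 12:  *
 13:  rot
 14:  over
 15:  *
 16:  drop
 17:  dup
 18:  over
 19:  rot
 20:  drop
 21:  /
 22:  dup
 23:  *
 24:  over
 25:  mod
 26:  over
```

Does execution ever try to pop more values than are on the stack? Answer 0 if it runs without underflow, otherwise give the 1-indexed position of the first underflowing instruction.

0

-7     → [-7]
61     → [-7, 61]
negate → [-7, -61]
mod    → [-7]
dup    → [-7, -7]
-8     → [-7, -7, -8]
-23    → [-7, -7, -8, -23]
drop   → [-7, -7, -8]
6      → [-7, -7, -8, 6]
*      → [-7, -7, -48]
dup    → [-7, -7, -48, -48]
*      → [-7, -7, 2304]
rot    → [-7, 2304, -7]
over   → [-7, 2304, -7, 2304]
*      → [-7, 2304, -16128]
drop   → [-7, 2304]
dup    → [-7, 2304, 2304]
over   → [-7, 2304, 2304, 2304]
rot    → [-7, 2304, 2304, 2304]
drop   → [-7, 2304, 2304]
/      → [-7, 1]
dup    → [-7, 1, 1]
*      → [-7, 1]
over   → [-7, 1, -7]
mod    → [-7, 1]
over   → [-7, 1, -7]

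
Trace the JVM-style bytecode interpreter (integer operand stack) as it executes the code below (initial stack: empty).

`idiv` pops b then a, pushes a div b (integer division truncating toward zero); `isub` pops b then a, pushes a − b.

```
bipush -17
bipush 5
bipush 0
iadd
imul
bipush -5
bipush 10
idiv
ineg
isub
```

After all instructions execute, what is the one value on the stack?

bipush -17  -17
bipush 5    -17 5
bipush 0    -17 5 0
iadd        -17 5
imul        -85
bipush -5   -85 -5
bipush 10   -85 -5 10
idiv        -85 0
ineg        -85 0
isub        -85

-85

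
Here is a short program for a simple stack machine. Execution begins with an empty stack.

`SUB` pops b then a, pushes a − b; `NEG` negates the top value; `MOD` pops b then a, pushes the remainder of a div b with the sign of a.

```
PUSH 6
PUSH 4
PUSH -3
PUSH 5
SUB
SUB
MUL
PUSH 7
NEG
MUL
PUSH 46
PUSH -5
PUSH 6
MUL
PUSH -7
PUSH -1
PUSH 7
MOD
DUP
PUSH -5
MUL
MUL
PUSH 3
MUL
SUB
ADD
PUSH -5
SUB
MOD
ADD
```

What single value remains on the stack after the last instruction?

-492

PUSH 6   [6]
PUSH 4   [6, 4]
PUSH -3  [6, 4, -3]
PUSH 5   [6, 4, -3, 5]
SUB      [6, 4, -8]
SUB      [6, 12]
MUL      [72]
PUSH 7   [72, 7]
NEG      [72, -7]
MUL      [-504]
PUSH 46  [-504, 46]
PUSH -5  [-504, 46, -5]
PUSH 6   [-504, 46, -5, 6]
MUL      [-504, 46, -30]
PUSH -7  [-504, 46, -30, -7]
PUSH -1  [-504, 46, -30, -7, -1]
PUSH 7   [-504, 46, -30, -7, -1, 7]
MOD      [-504, 46, -30, -7, -1]
DUP      [-504, 46, -30, -7, -1, -1]
PUSH -5  [-504, 46, -30, -7, -1, -1, -5]
MUL      [-504, 46, -30, -7, -1, 5]
MUL      [-504, 46, -30, -7, -5]
PUSH 3   [-504, 46, -30, -7, -5, 3]
MUL      [-504, 46, -30, -7, -15]
SUB      [-504, 46, -30, 8]
ADD      [-504, 46, -22]
PUSH -5  [-504, 46, -22, -5]
SUB      [-504, 46, -17]
MOD      [-504, 12]
ADD      [-492]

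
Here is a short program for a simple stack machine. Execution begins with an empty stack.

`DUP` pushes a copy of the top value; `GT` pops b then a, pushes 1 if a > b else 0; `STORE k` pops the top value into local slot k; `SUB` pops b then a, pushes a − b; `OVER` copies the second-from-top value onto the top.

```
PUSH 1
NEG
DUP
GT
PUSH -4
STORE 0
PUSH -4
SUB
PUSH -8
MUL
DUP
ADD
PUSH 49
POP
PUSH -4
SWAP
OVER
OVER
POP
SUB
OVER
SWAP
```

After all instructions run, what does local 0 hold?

-4

PUSH 1   1
NEG      -1
DUP      -1 -1
GT       0
PUSH -4  0 -4
STORE 0  0
PUSH -4  0 -4
SUB      4
PUSH -8  4 -8
MUL      -32
DUP      -32 -32
ADD      -64
PUSH 49  -64 49
POP      -64
PUSH -4  -64 -4
SWAP     -4 -64
OVER     -4 -64 -4
OVER     -4 -64 -4 -64
POP      -4 -64 -4
SUB      -4 -60
OVER     -4 -60 -4
SWAP     -4 -4 -60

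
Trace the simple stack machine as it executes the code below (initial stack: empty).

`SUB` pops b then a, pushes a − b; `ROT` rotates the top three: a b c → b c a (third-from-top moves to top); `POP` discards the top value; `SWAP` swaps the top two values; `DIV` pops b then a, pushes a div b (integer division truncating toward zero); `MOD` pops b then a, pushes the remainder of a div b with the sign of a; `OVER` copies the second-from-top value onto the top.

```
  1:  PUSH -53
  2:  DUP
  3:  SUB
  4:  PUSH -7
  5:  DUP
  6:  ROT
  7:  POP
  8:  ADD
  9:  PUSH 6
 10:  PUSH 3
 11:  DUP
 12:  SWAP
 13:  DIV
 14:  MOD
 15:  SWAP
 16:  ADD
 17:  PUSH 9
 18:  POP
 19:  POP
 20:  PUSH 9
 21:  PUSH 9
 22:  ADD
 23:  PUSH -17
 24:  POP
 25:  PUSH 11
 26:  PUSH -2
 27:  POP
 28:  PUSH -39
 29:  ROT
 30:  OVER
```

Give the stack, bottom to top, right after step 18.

[-14]

PUSH -53  -53
DUP       -53 -53
SUB       0
PUSH -7   0 -7
DUP       0 -7 -7
ROT       -7 -7 0
POP       -7 -7
ADD       -14
PUSH 6    -14 6
PUSH 3    -14 6 3
DUP       -14 6 3 3
SWAP      -14 6 3 3
DIV       -14 6 1
MOD       -14 0
SWAP      0 -14
ADD       -14
PUSH 9    -14 9
POP       -14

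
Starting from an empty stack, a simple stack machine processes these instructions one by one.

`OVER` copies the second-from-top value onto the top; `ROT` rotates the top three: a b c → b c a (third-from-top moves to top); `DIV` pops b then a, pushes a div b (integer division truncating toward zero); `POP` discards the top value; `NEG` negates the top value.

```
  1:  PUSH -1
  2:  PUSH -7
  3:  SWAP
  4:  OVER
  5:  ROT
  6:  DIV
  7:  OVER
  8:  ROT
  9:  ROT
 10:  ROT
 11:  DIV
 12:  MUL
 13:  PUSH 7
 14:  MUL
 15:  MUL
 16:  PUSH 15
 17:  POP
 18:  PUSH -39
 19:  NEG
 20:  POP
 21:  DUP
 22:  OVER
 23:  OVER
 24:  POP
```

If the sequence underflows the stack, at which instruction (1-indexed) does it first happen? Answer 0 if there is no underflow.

15

PUSH -1 → [-1]
PUSH -7 → [-1, -7]
SWAP    → [-7, -1]
OVER    → [-7, -1, -7]
ROT     → [-1, -7, -7]
DIV     → [-1, 1]
OVER    → [-1, 1, -1]
ROT     → [1, -1, -1]
ROT     → [-1, -1, 1]
ROT     → [-1, 1, -1]
DIV     → [-1, -1]
MUL     → [1]
PUSH 7  → [1, 7]
MUL     → [7]
MUL  — needs 2 operands, stack has 1 → underflow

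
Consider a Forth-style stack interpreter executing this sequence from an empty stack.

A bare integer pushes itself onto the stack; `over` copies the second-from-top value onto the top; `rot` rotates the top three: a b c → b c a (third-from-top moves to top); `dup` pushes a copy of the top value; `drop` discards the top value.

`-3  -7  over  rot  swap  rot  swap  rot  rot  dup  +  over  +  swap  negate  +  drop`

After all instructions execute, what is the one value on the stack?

-3

-3     -> -3
-7     -> -3 -7
over   -> -3 -7 -3
rot    -> -7 -3 -3
swap   -> -7 -3 -3
rot    -> -3 -3 -7
swap   -> -3 -7 -3
rot    -> -7 -3 -3
rot    -> -3 -3 -7
dup    -> -3 -3 -7 -7
+      -> -3 -3 -14
over   -> -3 -3 -14 -3
+      -> -3 -3 -17
swap   -> -3 -17 -3
negate -> -3 -17 3
+      -> -3 -14
drop   -> -3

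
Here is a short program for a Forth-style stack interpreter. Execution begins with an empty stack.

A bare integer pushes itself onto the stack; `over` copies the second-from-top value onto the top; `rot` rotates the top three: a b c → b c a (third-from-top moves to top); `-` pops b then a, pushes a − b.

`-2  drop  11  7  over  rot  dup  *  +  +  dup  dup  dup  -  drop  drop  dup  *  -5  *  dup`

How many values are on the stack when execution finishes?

-2    -2
drop  (empty)
11    11
7     11 7
over  11 7 11
rot   7 11 11
dup   7 11 11 11
*     7 11 121
+     7 132
+     139
dup   139 139
dup   139 139 139
dup   139 139 139 139
-     139 139 0
drop  139 139
drop  139
dup   139 139
*     19321
-5    19321 -5
*     -96605
dup   -96605 -96605

2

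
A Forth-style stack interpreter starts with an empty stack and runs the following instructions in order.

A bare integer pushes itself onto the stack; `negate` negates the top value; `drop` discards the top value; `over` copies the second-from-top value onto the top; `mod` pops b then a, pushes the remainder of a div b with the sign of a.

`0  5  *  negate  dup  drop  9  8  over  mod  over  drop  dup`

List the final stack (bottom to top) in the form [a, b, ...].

0       0
5       0 5
*       0
negate  0
dup     0 0
drop    0
9       0 9
8       0 9 8
over    0 9 8 9
mod     0 9 8
over    0 9 8 9
drop    0 9 8
dup     0 9 8 8

[0, 9, 8, 8]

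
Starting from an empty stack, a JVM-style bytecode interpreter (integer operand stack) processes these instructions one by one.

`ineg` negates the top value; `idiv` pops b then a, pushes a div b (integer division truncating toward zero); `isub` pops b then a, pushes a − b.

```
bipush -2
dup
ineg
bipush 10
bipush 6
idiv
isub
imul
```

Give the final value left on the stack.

-2

bipush -2 -> -2
dup       -> -2 -2
ineg      -> -2 2
bipush 10 -> -2 2 10
bipush 6  -> -2 2 10 6
idiv      -> -2 2 1
isub      -> -2 1
imul      -> -2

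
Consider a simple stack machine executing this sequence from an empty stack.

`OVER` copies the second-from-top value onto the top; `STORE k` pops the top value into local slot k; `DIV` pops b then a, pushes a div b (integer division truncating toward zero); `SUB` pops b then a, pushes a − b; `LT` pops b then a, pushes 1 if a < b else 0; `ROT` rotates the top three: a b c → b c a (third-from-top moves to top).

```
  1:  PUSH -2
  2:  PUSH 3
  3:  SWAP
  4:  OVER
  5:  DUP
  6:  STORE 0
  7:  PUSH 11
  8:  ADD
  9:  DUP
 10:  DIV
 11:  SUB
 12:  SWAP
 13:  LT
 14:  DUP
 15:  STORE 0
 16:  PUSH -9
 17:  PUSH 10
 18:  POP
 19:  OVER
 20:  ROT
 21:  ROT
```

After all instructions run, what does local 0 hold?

PUSH -2 -> -2
PUSH 3  -> -2 3
SWAP    -> 3 -2
OVER    -> 3 -2 3
DUP     -> 3 -2 3 3
STORE 0 -> 3 -2 3
PUSH 11 -> 3 -2 3 11
ADD     -> 3 -2 14
DUP     -> 3 -2 14 14
DIV     -> 3 -2 1
SUB     -> 3 -3
SWAP    -> -3 3
LT      -> 1
DUP     -> 1 1
STORE 0 -> 1
PUSH -9 -> 1 -9
PUSH 10 -> 1 -9 10
POP     -> 1 -9
OVER    -> 1 -9 1
ROT     -> -9 1 1
ROT     -> 1 1 -9

1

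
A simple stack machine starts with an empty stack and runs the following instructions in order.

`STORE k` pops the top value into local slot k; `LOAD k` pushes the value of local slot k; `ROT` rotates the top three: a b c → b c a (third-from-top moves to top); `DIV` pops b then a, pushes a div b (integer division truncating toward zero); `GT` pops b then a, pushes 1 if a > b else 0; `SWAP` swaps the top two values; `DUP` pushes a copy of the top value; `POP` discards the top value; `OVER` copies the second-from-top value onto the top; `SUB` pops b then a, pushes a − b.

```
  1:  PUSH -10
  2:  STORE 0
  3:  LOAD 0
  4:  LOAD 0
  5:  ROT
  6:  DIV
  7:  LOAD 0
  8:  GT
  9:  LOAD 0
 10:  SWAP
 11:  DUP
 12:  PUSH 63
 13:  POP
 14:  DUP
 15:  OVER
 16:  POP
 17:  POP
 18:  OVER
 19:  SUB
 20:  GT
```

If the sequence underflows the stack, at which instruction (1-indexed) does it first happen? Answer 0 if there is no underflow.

PUSH -10 : -10
STORE 0  : (empty)
LOAD 0   : -10
LOAD 0   : -10 -10
ROT  — needs 3 operands, stack has 2 → underflow

5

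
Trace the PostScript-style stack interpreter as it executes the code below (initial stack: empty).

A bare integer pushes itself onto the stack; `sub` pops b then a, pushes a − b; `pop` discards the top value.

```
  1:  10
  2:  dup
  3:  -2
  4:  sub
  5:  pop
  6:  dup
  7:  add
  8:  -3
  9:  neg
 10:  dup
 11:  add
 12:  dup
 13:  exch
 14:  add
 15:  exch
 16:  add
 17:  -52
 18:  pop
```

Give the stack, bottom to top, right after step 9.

[20, 3]

10  -> [10]
dup -> [10, 10]
-2  -> [10, 10, -2]
sub -> [10, 12]
pop -> [10]
dup -> [10, 10]
add -> [20]
-3  -> [20, -3]
neg -> [20, 3]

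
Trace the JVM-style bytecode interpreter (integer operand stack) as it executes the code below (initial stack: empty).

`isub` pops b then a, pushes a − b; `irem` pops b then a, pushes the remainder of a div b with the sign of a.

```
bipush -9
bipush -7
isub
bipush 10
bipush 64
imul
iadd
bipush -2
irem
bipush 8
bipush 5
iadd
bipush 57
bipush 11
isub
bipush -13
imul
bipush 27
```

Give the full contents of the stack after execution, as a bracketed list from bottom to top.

[0, 13, -598, 27]

bipush -9  → -9
bipush -7  → -9 -7
isub       → -2
bipush 10  → -2 10
bipush 64  → -2 10 64
imul       → -2 640
iadd       → 638
bipush -2  → 638 -2
irem       → 0
bipush 8   → 0 8
bipush 5   → 0 8 5
iadd       → 0 13
bipush 57  → 0 13 57
bipush 11  → 0 13 57 11
isub       → 0 13 46
bipush -13 → 0 13 46 -13
imul       → 0 13 -598
bipush 27  → 0 13 -598 27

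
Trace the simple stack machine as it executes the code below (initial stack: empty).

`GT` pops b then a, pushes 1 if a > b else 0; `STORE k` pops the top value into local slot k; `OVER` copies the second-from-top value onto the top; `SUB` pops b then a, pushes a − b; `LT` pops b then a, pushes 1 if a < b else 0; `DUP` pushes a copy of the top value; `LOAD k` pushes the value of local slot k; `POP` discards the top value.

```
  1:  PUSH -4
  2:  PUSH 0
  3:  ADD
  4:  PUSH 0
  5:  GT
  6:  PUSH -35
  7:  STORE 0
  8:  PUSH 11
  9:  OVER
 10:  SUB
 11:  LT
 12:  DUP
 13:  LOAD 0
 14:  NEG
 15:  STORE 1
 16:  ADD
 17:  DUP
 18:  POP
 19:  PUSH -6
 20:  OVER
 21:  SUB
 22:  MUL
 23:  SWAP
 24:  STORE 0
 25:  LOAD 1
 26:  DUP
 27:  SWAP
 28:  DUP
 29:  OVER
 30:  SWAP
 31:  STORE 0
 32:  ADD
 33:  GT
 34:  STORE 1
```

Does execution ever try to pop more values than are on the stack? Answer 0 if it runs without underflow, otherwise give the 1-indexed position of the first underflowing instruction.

23

PUSH -4  → -4
PUSH 0   → -4 0
ADD      → -4
PUSH 0   → -4 0
GT       → 0
PUSH -35 → 0 -35
STORE 0  → 0
PUSH 11  → 0 11
OVER     → 0 11 0
SUB      → 0 11
LT       → 1
DUP      → 1 1
LOAD 0   → 1 1 -35
NEG      → 1 1 35
STORE 1  → 1 1
ADD      → 2
DUP      → 2 2
POP      → 2
PUSH -6  → 2 -6
OVER     → 2 -6 2
SUB      → 2 -8
MUL      → -16
SWAP  — needs 2 operands, stack has 1 → underflow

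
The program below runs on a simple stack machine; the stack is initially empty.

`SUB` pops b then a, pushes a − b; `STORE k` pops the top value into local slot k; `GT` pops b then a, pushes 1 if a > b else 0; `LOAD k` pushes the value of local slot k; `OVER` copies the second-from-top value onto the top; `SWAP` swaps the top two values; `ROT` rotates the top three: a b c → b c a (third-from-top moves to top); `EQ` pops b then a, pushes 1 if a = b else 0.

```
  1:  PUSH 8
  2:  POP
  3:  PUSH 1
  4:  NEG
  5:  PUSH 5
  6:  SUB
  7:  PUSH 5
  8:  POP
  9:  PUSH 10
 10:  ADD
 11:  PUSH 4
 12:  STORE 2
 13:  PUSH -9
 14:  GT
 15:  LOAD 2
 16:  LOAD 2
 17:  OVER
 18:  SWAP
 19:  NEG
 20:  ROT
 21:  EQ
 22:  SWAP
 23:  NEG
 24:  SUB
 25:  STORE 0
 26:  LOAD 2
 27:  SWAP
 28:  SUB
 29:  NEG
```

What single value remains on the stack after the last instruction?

PUSH 8   8
POP      (empty)
PUSH 1   1
NEG      -1
PUSH 5   -1 5
SUB      -6
PUSH 5   -6 5
POP      -6
PUSH 10  -6 10
ADD      4
PUSH 4   4 4
STORE 2  4
PUSH -9  4 -9
GT       1
LOAD 2   1 4
LOAD 2   1 4 4
OVER     1 4 4 4
SWAP     1 4 4 4
NEG      1 4 4 -4
ROT      1 4 -4 4
EQ       1 4 0
SWAP     1 0 4
NEG      1 0 -4
SUB      1 4
STORE 0  1
LOAD 2   1 4
SWAP     4 1
SUB      3
NEG      -3

-3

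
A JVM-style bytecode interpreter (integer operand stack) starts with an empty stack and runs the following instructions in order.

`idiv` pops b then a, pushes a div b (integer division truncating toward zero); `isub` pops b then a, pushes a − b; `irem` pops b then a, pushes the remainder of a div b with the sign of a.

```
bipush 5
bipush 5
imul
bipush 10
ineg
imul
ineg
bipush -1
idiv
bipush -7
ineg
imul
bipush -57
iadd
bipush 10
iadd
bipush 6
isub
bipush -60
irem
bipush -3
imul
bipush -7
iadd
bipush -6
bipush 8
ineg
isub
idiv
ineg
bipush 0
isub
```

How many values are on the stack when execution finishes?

bipush 5   : 5
bipush 5   : 5 5
imul       : 25
bipush 10  : 25 10
ineg       : 25 -10
imul       : -250
ineg       : 250
bipush -1  : 250 -1
idiv       : -250
bipush -7  : -250 -7
ineg       : -250 7
imul       : -1750
bipush -57 : -1750 -57
iadd       : -1807
bipush 10  : -1807 10
iadd       : -1797
bipush 6   : -1797 6
isub       : -1803
bipush -60 : -1803 -60
irem       : -3
bipush -3  : -3 -3
imul       : 9
bipush -7  : 9 -7
iadd       : 2
bipush -6  : 2 -6
bipush 8   : 2 -6 8
ineg       : 2 -6 -8
isub       : 2 2
idiv       : 1
ineg       : -1
bipush 0   : -1 0
isub       : -1

1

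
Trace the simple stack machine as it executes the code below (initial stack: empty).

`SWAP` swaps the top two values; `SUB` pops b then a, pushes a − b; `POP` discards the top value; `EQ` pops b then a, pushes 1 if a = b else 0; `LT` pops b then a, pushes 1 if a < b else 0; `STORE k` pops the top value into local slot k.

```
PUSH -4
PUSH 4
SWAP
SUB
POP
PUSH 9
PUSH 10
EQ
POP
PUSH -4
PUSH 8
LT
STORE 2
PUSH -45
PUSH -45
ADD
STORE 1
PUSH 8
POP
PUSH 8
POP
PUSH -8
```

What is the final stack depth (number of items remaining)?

PUSH -4  → -4
PUSH 4   → -4 4
SWAP     → 4 -4
SUB      → 8
POP      → (empty)
PUSH 9   → 9
PUSH 10  → 9 10
EQ       → 0
POP      → (empty)
PUSH -4  → -4
PUSH 8   → -4 8
LT       → 1
STORE 2  → (empty)
PUSH -45 → -45
PUSH -45 → -45 -45
ADD      → -90
STORE 1  → (empty)
PUSH 8   → 8
POP      → (empty)
PUSH 8   → 8
POP      → (empty)
PUSH -8  → -8

1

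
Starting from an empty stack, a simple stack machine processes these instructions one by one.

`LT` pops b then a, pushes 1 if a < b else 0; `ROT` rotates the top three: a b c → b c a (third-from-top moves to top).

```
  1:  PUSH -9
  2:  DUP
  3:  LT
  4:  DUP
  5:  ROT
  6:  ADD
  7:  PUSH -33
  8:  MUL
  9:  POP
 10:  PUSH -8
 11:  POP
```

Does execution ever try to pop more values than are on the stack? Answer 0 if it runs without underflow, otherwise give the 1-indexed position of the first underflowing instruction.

PUSH -9  [-9]
DUP      [-9, -9]
LT       [0]
DUP      [0, 0]
ROT  — needs 3 operands, stack has 2 → underflow

5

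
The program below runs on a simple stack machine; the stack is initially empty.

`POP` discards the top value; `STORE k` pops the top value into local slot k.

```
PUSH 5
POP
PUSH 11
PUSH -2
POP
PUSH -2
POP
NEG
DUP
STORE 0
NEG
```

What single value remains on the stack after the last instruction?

PUSH 5  → [5]
POP     → []
PUSH 11 → [11]
PUSH -2 → [11, -2]
POP     → [11]
PUSH -2 → [11, -2]
POP     → [11]
NEG     → [-11]
DUP     → [-11, -11]
STORE 0 → [-11]
NEG     → [11]

11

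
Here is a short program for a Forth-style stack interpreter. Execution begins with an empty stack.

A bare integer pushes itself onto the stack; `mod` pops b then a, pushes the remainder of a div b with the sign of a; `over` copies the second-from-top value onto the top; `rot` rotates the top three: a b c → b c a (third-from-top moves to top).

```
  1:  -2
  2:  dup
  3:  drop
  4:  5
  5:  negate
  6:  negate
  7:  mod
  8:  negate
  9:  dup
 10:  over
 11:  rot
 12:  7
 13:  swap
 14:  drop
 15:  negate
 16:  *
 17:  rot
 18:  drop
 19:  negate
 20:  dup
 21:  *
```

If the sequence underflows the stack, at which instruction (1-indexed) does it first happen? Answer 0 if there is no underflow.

-2     : -2
dup    : -2 -2
drop   : -2
5      : -2 5
negate : -2 -5
negate : -2 5
mod    : -2
negate : 2
dup    : 2 2
over   : 2 2 2
rot    : 2 2 2
7      : 2 2 2 7
swap   : 2 2 7 2
drop   : 2 2 7
negate : 2 2 -7
*      : 2 -14
rot  — needs 3 operands, stack has 2 → underflow

17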